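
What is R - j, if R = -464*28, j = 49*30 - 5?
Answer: -14457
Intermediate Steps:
j = 1465 (j = 1470 - 5 = 1465)
R = -12992
R - j = -12992 - 1*1465 = -12992 - 1465 = -14457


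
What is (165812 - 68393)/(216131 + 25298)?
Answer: 97419/241429 ≈ 0.40351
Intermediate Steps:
(165812 - 68393)/(216131 + 25298) = 97419/241429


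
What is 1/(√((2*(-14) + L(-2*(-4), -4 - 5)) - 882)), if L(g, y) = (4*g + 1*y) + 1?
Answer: -I*√886/886 ≈ -0.033596*I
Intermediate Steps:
L(g, y) = 1 + y + 4*g (L(g, y) = (4*g + y) + 1 = (y + 4*g) + 1 = 1 + y + 4*g)
1/(√((2*(-14) + L(-2*(-4), -4 - 5)) - 882)) = 1/(√((2*(-14) + (1 + (-4 - 5) + 4*(-2*(-4)))) - 882)) = 1/(√((-28 + (1 - 9 + 4*8)) - 882)) = 1/(√((-28 + (1 - 9 + 32)) - 882)) = 1/(√((-28 + 24) - 882)) = 1/(√(-4 - 882)) = 1/(√(-886)) = 1/(I*√886) = -I*√886/886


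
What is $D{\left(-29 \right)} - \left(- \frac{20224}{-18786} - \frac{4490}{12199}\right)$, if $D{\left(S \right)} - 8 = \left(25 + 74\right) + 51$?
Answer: $\frac{18023280988}{114585207} \approx 157.29$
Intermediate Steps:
$D{\left(S \right)} = 158$ ($D{\left(S \right)} = 8 + \left(\left(25 + 74\right) + 51\right) = 8 + \left(99 + 51\right) = 8 + 150 = 158$)
$D{\left(-29 \right)} - \left(- \frac{20224}{-18786} - \frac{4490}{12199}\right) = 158 - \left(- \frac{20224}{-18786} - \frac{4490}{12199}\right) = 158 - \left(\left(-20224\right) \left(- \frac{1}{18786}\right) - \frac{4490}{12199}\right) = 158 - \left(\frac{10112}{9393} - \frac{4490}{12199}\right) = 158 - \frac{81181718}{114585207} = \frac{18023280988}{114585207}$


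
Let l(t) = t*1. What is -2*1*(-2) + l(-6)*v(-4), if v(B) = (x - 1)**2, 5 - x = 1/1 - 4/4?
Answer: -92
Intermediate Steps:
x = 5 (x = 5 - (1/1 - 4/4) = 5 - (1*1 - 4*1/4) = 5 - (1 - 1) = 5 - 1*0 = 5 + 0 = 5)
l(t) = t
v(B) = 16 (v(B) = (5 - 1)**2 = 4**2 = 16)
-2*1*(-2) + l(-6)*v(-4) = -2*1*(-2) - 6*16 = -2*(-2) - 96 = 4 - 96 = -92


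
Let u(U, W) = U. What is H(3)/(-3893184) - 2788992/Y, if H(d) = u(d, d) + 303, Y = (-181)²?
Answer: -603226058633/7085811168 ≈ -85.132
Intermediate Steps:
Y = 32761
H(d) = 303 + d (H(d) = d + 303 = 303 + d)
H(3)/(-3893184) - 2788992/Y = (303 + 3)/(-3893184) - 2788992/32761 = 306*(-1/3893184) - 2788992*1/32761 = -17/216288 - 2788992/32761 = -603226058633/7085811168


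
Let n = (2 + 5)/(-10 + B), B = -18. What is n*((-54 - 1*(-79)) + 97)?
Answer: -61/2 ≈ -30.500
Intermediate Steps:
n = -¼ (n = (2 + 5)/(-10 - 18) = 7/(-28) = 7*(-1/28) = -¼ ≈ -0.25000)
n*((-54 - 1*(-79)) + 97) = -((-54 - 1*(-79)) + 97)/4 = -((-54 + 79) + 97)/4 = -(25 + 97)/4 = -¼*122 = -61/2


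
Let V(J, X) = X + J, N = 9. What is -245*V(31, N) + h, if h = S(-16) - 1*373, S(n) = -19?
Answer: -10192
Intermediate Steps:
V(J, X) = J + X
h = -392 (h = -19 - 1*373 = -19 - 373 = -392)
-245*V(31, N) + h = -245*(31 + 9) - 392 = -245*40 - 392 = -9800 - 392 = -10192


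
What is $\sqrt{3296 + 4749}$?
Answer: $\sqrt{8045} \approx 89.694$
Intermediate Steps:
$\sqrt{3296 + 4749} = \sqrt{8045}$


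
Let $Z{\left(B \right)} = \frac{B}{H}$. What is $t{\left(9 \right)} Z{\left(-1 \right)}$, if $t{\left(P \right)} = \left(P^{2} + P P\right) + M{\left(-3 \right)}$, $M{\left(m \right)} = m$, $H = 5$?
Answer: $- \frac{159}{5} \approx -31.8$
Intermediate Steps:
$t{\left(P \right)} = -3 + 2 P^{2}$ ($t{\left(P \right)} = \left(P^{2} + P P\right) - 3 = \left(P^{2} + P^{2}\right) - 3 = 2 P^{2} - 3 = -3 + 2 P^{2}$)
$Z{\left(B \right)} = \frac{B}{5}$
$t{\left(9 \right)} Z{\left(-1 \right)} = \left(-3 + 2 \cdot 9^{2}\right) \frac{1}{5} \left(-1\right) = \left(-3 + 2 \cdot 81\right) \left(- \frac{1}{5}\right) = \left(-3 + 162\right) \left(- \frac{1}{5}\right) = 159 \left(- \frac{1}{5}\right) = - \frac{159}{5}$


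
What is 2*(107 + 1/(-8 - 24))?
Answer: 3423/16 ≈ 213.94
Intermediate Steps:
2*(107 + 1/(-8 - 24)) = 2*(107 + 1/(-32)) = 2*(107 - 1/32) = 2*(3423/32) = 3423/16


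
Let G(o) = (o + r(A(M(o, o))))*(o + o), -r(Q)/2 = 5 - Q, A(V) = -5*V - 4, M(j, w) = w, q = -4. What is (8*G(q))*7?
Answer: -8064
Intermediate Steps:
A(V) = -4 - 5*V
r(Q) = -10 + 2*Q (r(Q) = -2*(5 - Q) = -10 + 2*Q)
G(o) = 2*o*(-18 - 9*o) (G(o) = (o + (-10 + 2*(-4 - 5*o)))*(o + o) = (o + (-10 + (-8 - 10*o)))*(2*o) = (o + (-18 - 10*o))*(2*o) = (-18 - 9*o)*(2*o) = 2*o*(-18 - 9*o))
(8*G(q))*7 = (8*(-18*(-4)*(2 - 4)))*7 = (8*(-18*(-4)*(-2)))*7 = (8*(-144))*7 = -1152*7 = -8064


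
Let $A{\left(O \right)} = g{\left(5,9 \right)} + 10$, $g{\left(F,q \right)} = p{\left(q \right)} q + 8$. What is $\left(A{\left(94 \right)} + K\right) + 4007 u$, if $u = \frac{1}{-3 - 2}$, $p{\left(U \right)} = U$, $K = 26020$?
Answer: $\frac{126588}{5} \approx 25318.0$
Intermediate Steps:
$g{\left(F,q \right)} = 8 + q^{2}$ ($g{\left(F,q \right)} = q q + 8 = q^{2} + 8 = 8 + q^{2}$)
$A{\left(O \right)} = 99$ ($A{\left(O \right)} = \left(8 + 9^{2}\right) + 10 = \left(8 + 81\right) + 10 = 89 + 10 = 99$)
$u = - \frac{1}{5}$ ($u = \frac{1}{-5} = - \frac{1}{5} \approx -0.2$)
$\left(A{\left(94 \right)} + K\right) + 4007 u = \left(99 + 26020\right) + 4007 \left(- \frac{1}{5}\right) = 26119 - \frac{4007}{5} = \frac{126588}{5}$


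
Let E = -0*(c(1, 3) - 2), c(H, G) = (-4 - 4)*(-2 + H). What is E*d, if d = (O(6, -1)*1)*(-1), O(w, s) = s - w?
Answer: 0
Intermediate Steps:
c(H, G) = 16 - 8*H (c(H, G) = -8*(-2 + H) = 16 - 8*H)
d = 7 (d = ((-1 - 1*6)*1)*(-1) = ((-1 - 6)*1)*(-1) = -7*1*(-1) = -7*(-1) = 7)
E = 0 (E = -0*((16 - 8*1) - 2) = -0*((16 - 8) - 2) = -0*(8 - 2) = -0*6 = -4*0 = 0)
E*d = 0*7 = 0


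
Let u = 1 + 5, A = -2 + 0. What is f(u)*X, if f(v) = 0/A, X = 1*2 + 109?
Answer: 0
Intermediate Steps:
A = -2
u = 6
X = 111 (X = 2 + 109 = 111)
f(v) = 0 (f(v) = 0/(-2) = 0*(-½) = 0)
f(u)*X = 0*111 = 0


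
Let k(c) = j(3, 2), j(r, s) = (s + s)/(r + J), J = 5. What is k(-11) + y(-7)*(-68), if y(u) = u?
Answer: 953/2 ≈ 476.50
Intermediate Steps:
j(r, s) = 2*s/(5 + r) (j(r, s) = (s + s)/(r + 5) = (2*s)/(5 + r) = 2*s/(5 + r))
k(c) = 1/2 (k(c) = 2*2/(5 + 3) = 2*2/8 = 2*2*(1/8) = 1/2)
k(-11) + y(-7)*(-68) = 1/2 - 7*(-68) = 1/2 + 476 = 953/2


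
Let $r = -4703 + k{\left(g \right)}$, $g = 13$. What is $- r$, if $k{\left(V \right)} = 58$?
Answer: $4645$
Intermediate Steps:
$r = -4645$ ($r = -4703 + 58 = -4645$)
$- r = \left(-1\right) \left(-4645\right) = 4645$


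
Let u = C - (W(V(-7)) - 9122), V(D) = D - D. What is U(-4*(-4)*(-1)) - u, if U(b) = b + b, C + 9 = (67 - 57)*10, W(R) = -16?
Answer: -9261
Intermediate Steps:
V(D) = 0
C = 91 (C = -9 + (67 - 57)*10 = -9 + 10*10 = -9 + 100 = 91)
U(b) = 2*b
u = 9229 (u = 91 - (-16 - 9122) = 91 - 1*(-9138) = 91 + 9138 = 9229)
U(-4*(-4)*(-1)) - u = 2*(-4*(-4)*(-1)) - 1*9229 = 2*(16*(-1)) - 9229 = 2*(-16) - 9229 = -32 - 9229 = -9261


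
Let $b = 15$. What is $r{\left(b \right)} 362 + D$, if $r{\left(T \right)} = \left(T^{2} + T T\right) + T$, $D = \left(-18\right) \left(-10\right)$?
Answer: $168510$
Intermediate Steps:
$D = 180$
$r{\left(T \right)} = T + 2 T^{2}$ ($r{\left(T \right)} = \left(T^{2} + T^{2}\right) + T = 2 T^{2} + T = T + 2 T^{2}$)
$r{\left(b \right)} 362 + D = 15 \left(1 + 2 \cdot 15\right) 362 + 180 = 15 \left(1 + 30\right) 362 + 180 = 15 \cdot 31 \cdot 362 + 180 = 465 \cdot 362 + 180 = 168330 + 180 = 168510$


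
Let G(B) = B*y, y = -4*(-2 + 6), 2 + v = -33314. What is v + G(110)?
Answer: -35076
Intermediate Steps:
v = -33316 (v = -2 - 33314 = -33316)
y = -16 (y = -4*4 = -16)
G(B) = -16*B (G(B) = B*(-16) = -16*B)
v + G(110) = -33316 - 16*110 = -33316 - 1760 = -35076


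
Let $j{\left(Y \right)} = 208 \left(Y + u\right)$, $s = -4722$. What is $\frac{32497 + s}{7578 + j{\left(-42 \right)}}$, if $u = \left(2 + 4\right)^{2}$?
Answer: $\frac{5555}{1266} \approx 4.3878$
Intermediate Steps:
$u = 36$ ($u = 6^{2} = 36$)
$j{\left(Y \right)} = 7488 + 208 Y$ ($j{\left(Y \right)} = 208 \left(Y + 36\right) = 208 \left(36 + Y\right) = 7488 + 208 Y$)
$\frac{32497 + s}{7578 + j{\left(-42 \right)}} = \frac{32497 - 4722}{7578 + \left(7488 + 208 \left(-42\right)\right)} = \frac{27775}{7578 + \left(7488 - 8736\right)} = \frac{27775}{7578 - 1248} = \frac{27775}{6330} = 27775 \cdot \frac{1}{6330} = \frac{5555}{1266}$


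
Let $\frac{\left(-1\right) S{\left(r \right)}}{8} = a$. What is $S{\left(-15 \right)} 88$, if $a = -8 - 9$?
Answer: $11968$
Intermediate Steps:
$a = -17$
$S{\left(r \right)} = 136$ ($S{\left(r \right)} = \left(-8\right) \left(-17\right) = 136$)
$S{\left(-15 \right)} 88 = 136 \cdot 88 = 11968$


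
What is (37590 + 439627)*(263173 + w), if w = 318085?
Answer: 277386198986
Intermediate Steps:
(37590 + 439627)*(263173 + w) = (37590 + 439627)*(263173 + 318085) = 477217*581258 = 277386198986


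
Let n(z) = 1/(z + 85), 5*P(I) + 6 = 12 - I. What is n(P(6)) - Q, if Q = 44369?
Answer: -3771364/85 ≈ -44369.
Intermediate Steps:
P(I) = 6/5 - I/5 (P(I) = -6/5 + (12 - I)/5 = -6/5 + (12/5 - I/5) = 6/5 - I/5)
n(z) = 1/(85 + z)
n(P(6)) - Q = 1/(85 + (6/5 - ⅕*6)) - 1*44369 = 1/(85 + (6/5 - 6/5)) - 44369 = 1/(85 + 0) - 44369 = 1/85 - 44369 = -3771364/85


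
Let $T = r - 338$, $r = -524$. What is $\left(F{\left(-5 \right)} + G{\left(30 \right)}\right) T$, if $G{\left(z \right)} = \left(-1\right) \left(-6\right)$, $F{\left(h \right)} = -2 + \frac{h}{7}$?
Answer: $- \frac{19826}{7} \approx -2832.3$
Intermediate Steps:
$F{\left(h \right)} = -2 + \frac{h}{7}$ ($F{\left(h \right)} = -2 + h \frac{1}{7} = -2 + \frac{h}{7}$)
$T = -862$ ($T = -524 - 338 = -862$)
$G{\left(z \right)} = 6$
$\left(F{\left(-5 \right)} + G{\left(30 \right)}\right) T = \left(\left(-2 + \frac{1}{7} \left(-5\right)\right) + 6\right) \left(-862\right) = \left(\left(-2 - \frac{5}{7}\right) + 6\right) \left(-862\right) = \left(- \frac{19}{7} + 6\right) \left(-862\right) = \frac{23}{7} \left(-862\right) = - \frac{19826}{7}$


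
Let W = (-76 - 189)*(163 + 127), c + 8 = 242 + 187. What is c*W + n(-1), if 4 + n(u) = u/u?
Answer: -32353853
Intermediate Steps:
n(u) = -3 (n(u) = -4 + u/u = -4 + 1 = -3)
c = 421 (c = -8 + (242 + 187) = -8 + 429 = 421)
W = -76850 (W = -265*290 = -76850)
c*W + n(-1) = 421*(-76850) - 3 = -32353850 - 3 = -32353853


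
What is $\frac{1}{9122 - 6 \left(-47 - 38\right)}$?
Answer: $\frac{1}{9632} \approx 0.00010382$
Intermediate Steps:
$\frac{1}{9122 - 6 \left(-47 - 38\right)} = \frac{1}{9122 - -510} = \frac{1}{9122 + 510} = \frac{1}{9632}$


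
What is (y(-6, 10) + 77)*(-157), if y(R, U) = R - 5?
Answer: -10362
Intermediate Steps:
y(R, U) = -5 + R
(y(-6, 10) + 77)*(-157) = ((-5 - 6) + 77)*(-157) = (-11 + 77)*(-157) = 66*(-157) = -10362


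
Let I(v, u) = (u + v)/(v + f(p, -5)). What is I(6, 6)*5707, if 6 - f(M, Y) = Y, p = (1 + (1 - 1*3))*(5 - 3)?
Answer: 68484/17 ≈ 4028.5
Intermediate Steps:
p = -2 (p = (1 + (1 - 3))*2 = (1 - 2)*2 = -1*2 = -2)
f(M, Y) = 6 - Y
I(v, u) = (u + v)/(11 + v) (I(v, u) = (u + v)/(v + (6 - 1*(-5))) = (u + v)/(v + (6 + 5)) = (u + v)/(v + 11) = (u + v)/(11 + v))
I(6, 6)*5707 = ((6 + 6)/(11 + 6))*5707 = (12/17)*5707 = 68484/17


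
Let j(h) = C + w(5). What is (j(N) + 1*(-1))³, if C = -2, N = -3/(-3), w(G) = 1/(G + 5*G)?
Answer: -704969/27000 ≈ -26.110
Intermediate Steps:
w(G) = 1/(6*G)
N = 1 (N = -3*(-⅓) = 1)
j(h) = -59/30 (j(h) = -2 + (⅙)/5 = -2 + (⅙)*(⅕) = -2 + 1/30 = -59/30)
(j(N) + 1*(-1))³ = (-59/30 + 1*(-1))³ = (-59/30 - 1)³ = (-89/30)³ = -704969/27000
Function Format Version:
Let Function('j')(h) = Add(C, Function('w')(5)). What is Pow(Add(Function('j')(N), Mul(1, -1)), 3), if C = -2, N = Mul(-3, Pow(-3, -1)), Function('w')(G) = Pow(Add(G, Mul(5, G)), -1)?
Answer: Rational(-704969, 27000) ≈ -26.110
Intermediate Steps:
Function('w')(G) = Mul(Rational(1, 6), Pow(G, -1)) (Function('w')(G) = Pow(Mul(6, G), -1) = Mul(Rational(1, 6), Pow(G, -1)))
N = 1 (N = Mul(-3, Rational(-1, 3)) = 1)
Function('j')(h) = Rational(-59, 30) (Function('j')(h) = Add(-2, Mul(Rational(1, 6), Pow(5, -1))) = Add(-2, Mul(Rational(1, 6), Rational(1, 5))) = Add(-2, Rational(1, 30)) = Rational(-59, 30))
Pow(Add(Function('j')(N), Mul(1, -1)), 3) = Pow(Add(Rational(-59, 30), Mul(1, -1)), 3) = Pow(Add(Rational(-59, 30), -1), 3) = Pow(Rational(-89, 30), 3) = Rational(-704969, 27000)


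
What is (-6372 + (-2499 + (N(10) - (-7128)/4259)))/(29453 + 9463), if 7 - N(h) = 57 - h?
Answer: -37944821/165743244 ≈ -0.22894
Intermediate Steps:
N(h) = -50 + h (N(h) = 7 - (57 - h) = 7 + (-57 + h) = -50 + h)
(-6372 + (-2499 + (N(10) - (-7128)/4259)))/(29453 + 9463) = (-6372 + (-2499 + ((-50 + 10) - (-7128)/4259)))/(29453 + 9463) = (-6372 + (-2499 + (-40 - (-7128)/4259)))/38916 = (-6372 + (-2499 + (-40 - 1*(-7128/4259))))*(1/38916) = (-6372 + (-2499 + (-40 + 7128/4259)))*(1/38916) = (-6372 + (-2499 - 163232/4259))*(1/38916) = (-6372 - 10806473/4259)*(1/38916) = -37944821/4259*1/38916 = -37944821/165743244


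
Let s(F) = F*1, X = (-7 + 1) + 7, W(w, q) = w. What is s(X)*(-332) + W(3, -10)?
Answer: -329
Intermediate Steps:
X = 1 (X = -6 + 7 = 1)
s(F) = F
s(X)*(-332) + W(3, -10) = 1*(-332) + 3 = -332 + 3 = -329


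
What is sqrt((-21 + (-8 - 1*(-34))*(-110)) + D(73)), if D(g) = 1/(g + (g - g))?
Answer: 6*I*sqrt(426466)/73 ≈ 53.675*I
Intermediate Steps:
D(g) = 1/g (D(g) = 1/(g + 0) = 1/g)
sqrt((-21 + (-8 - 1*(-34))*(-110)) + D(73)) = sqrt((-21 + (-8 - 1*(-34))*(-110)) + 1/73) = sqrt((-21 + (-8 + 34)*(-110)) + 1/73) = sqrt((-21 + 26*(-110)) + 1/73) = sqrt((-21 - 2860) + 1/73) = sqrt(-2881 + 1/73) = sqrt(-210312/73) = 6*I*sqrt(426466)/73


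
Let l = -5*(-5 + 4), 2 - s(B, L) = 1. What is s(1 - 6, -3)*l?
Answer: 5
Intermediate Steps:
s(B, L) = 1 (s(B, L) = 2 - 1*1 = 2 - 1 = 1)
l = 5 (l = -5*(-1) = 5)
s(1 - 6, -3)*l = 1*5 = 5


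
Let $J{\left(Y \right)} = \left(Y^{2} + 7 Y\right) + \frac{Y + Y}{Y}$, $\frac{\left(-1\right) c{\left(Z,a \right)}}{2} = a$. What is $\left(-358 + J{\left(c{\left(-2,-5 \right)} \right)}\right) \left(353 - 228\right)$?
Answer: $-23250$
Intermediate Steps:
$c{\left(Z,a \right)} = - 2 a$
$J{\left(Y \right)} = 2 + Y^{2} + 7 Y$ ($J{\left(Y \right)} = \left(Y^{2} + 7 Y\right) + \frac{2 Y}{Y} = \left(Y^{2} + 7 Y\right) + 2 = 2 + Y^{2} + 7 Y$)
$\left(-358 + J{\left(c{\left(-2,-5 \right)} \right)}\right) \left(353 - 228\right) = \left(-358 + \left(2 + \left(\left(-2\right) \left(-5\right)\right)^{2} + 7 \left(\left(-2\right) \left(-5\right)\right)\right)\right) \left(353 - 228\right) = \left(-358 + \left(2 + 10^{2} + 7 \cdot 10\right)\right) 125 = \left(-358 + \left(2 + 100 + 70\right)\right) 125 = \left(-358 + 172\right) 125 = \left(-186\right) 125 = -23250$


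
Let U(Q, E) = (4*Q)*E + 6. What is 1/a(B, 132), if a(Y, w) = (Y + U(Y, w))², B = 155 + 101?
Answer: 1/18341284900 ≈ 5.4522e-11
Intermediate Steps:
U(Q, E) = 6 + 4*E*Q (U(Q, E) = 4*E*Q + 6 = 6 + 4*E*Q)
B = 256
a(Y, w) = (6 + Y + 4*Y*w)² (a(Y, w) = (Y + (6 + 4*w*Y))² = (Y + (6 + 4*Y*w))² = (6 + Y + 4*Y*w)²)
1/a(B, 132) = 1/((6 + 256 + 4*256*132)²) = 1/((6 + 256 + 135168)²) = 1/(135430²) = 1/18341284900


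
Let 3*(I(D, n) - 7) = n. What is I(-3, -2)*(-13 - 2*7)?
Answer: -171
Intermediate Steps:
I(D, n) = 7 + n/3
I(-3, -2)*(-13 - 2*7) = (7 + (⅓)*(-2))*(-13 - 2*7) = (7 - ⅔)*(-13 - 14) = (19/3)*(-27) = -171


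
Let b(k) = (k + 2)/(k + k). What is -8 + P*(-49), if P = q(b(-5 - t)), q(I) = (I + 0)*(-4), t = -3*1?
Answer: -8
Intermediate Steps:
t = -3
b(k) = (2 + k)/(2*k) (b(k) = (2 + k)/((2*k)) = (2 + k)*(1/(2*k)) = (2 + k)/(2*k))
q(I) = -4*I (q(I) = I*(-4) = -4*I)
P = 0 (P = -2*(2 + (-5 - 1*(-3)))/(-5 - 1*(-3)) = -2*(2 + (-5 + 3))/(-5 + 3) = -2*(2 - 2)/(-2) = -2*(-1)*0/2 = -4*0 = 0)
-8 + P*(-49) = -8 + 0*(-49) = -8 + 0 = -8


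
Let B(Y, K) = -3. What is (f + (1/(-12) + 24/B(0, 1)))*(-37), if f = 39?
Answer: -13727/12 ≈ -1143.9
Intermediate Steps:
(f + (1/(-12) + 24/B(0, 1)))*(-37) = (39 + (1/(-12) + 24/(-3)))*(-37) = (39 + (1*(-1/12) + 24*(-⅓)))*(-37) = (39 + (-1/12 - 8))*(-37) = (39 - 97/12)*(-37) = (371/12)*(-37) = -13727/12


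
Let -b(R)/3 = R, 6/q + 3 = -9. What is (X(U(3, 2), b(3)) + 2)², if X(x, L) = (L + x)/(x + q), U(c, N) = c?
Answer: 4/25 ≈ 0.16000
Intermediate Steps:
q = -½ (q = 6/(-3 - 9) = 6/(-12) = 6*(-1/12) = -½ ≈ -0.50000)
b(R) = -3*R
X(x, L) = (L + x)/(-½ + x) (X(x, L) = (L + x)/(x - ½) = (L + x)/(-½ + x))
(X(U(3, 2), b(3)) + 2)² = (2*(-3*3 + 3)/(-1 + 2*3) + 2)² = (2*(-9 + 3)/(-1 + 6) + 2)² = (2*(-6)/5 + 2)² = (2*(⅕)*(-6) + 2)² = (-12/5 + 2)² = (-⅖)² = 4/25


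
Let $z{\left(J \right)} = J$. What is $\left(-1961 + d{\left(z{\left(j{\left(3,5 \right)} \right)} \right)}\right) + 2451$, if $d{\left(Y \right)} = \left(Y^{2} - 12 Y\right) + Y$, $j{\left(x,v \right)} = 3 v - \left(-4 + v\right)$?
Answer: $532$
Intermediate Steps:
$j{\left(x,v \right)} = 4 + 2 v$
$d{\left(Y \right)} = Y^{2} - 11 Y$
$\left(-1961 + d{\left(z{\left(j{\left(3,5 \right)} \right)} \right)}\right) + 2451 = \left(-1961 + \left(4 + 2 \cdot 5\right) \left(-11 + \left(4 + 2 \cdot 5\right)\right)\right) + 2451 = \left(-1961 + \left(4 + 10\right) \left(-11 + \left(4 + 10\right)\right)\right) + 2451 = \left(-1961 + 14 \left(-11 + 14\right)\right) + 2451 = \left(-1961 + 14 \cdot 3\right) + 2451 = \left(-1961 + 42\right) + 2451 = -1919 + 2451 = 532$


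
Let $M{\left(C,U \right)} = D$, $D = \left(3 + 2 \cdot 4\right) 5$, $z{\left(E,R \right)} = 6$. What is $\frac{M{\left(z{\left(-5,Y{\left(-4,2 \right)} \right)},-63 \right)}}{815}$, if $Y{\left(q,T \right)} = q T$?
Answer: $\frac{11}{163} \approx 0.067485$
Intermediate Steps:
$Y{\left(q,T \right)} = T q$
$D = 55$ ($D = \left(3 + 8\right) 5 = 11 \cdot 5 = 55$)
$M{\left(C,U \right)} = 55$
$\frac{M{\left(z{\left(-5,Y{\left(-4,2 \right)} \right)},-63 \right)}}{815} = \frac{55}{815} = 55 \cdot \frac{1}{815} = \frac{11}{163}$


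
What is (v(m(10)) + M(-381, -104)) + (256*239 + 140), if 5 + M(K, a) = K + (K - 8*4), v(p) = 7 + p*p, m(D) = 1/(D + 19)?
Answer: 50907413/841 ≈ 60532.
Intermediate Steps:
m(D) = 1/(19 + D)
v(p) = 7 + p²
M(K, a) = -37 + 2*K (M(K, a) = -5 + (K + (K - 8*4)) = -5 + (K + (K - 32)) = -5 + (K + (-32 + K)) = -5 + (-32 + 2*K) = -37 + 2*K)
(v(m(10)) + M(-381, -104)) + (256*239 + 140) = ((7 + (1/(19 + 10))²) + (-37 + 2*(-381))) + (256*239 + 140) = ((7 + (1/29)²) + (-37 - 762)) + (61184 + 140) = ((7 + (1/29)²) - 799) + 61324 = ((7 + 1/841) - 799) + 61324 = (5888/841 - 799) + 61324 = -666071/841 + 61324 = 50907413/841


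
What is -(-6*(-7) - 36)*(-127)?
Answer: 762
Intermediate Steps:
-(-6*(-7) - 36)*(-127) = -(42 - 36)*(-127) = -6*(-127) = -1*(-762) = 762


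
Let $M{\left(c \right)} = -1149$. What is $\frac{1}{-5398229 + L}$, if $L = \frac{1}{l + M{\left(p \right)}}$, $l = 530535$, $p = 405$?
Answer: $- \frac{529386}{2857746857393} \approx -1.8525 \cdot 10^{-7}$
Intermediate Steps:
$L = \frac{1}{529386}$ ($L = \frac{1}{530535 - 1149} = \frac{1}{529386} \approx 1.889 \cdot 10^{-6}$)
$\frac{1}{-5398229 + L} = \frac{1}{-5398229 + \frac{1}{529386}} = \frac{1}{- \frac{2857746857393}{529386}} = - \frac{529386}{2857746857393}$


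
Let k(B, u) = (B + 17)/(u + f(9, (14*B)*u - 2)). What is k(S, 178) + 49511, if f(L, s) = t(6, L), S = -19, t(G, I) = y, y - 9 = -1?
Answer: 4604522/93 ≈ 49511.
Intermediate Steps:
y = 8 (y = 9 - 1 = 8)
t(G, I) = 8
f(L, s) = 8
k(B, u) = (17 + B)/(8 + u) (k(B, u) = (B + 17)/(u + 8) = (17 + B)/(8 + u))
k(S, 178) + 49511 = (17 - 19)/(8 + 178) + 49511 = -2/186 + 49511 = (1/186)*(-2) + 49511 = -1/93 + 49511 = 4604522/93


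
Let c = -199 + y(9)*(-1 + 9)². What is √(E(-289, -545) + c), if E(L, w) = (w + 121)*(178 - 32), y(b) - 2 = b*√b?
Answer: I*√60247 ≈ 245.45*I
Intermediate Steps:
y(b) = 2 + b^(3/2) (y(b) = 2 + b*√b = 2 + b^(3/2))
c = 1657 (c = -199 + (2 + 9^(3/2))*(-1 + 9)² = -199 + (2 + 27)*8² = -199 + 29*64 = -199 + 1856 = 1657)
E(L, w) = 17666 + 146*w (E(L, w) = (121 + w)*146 = 17666 + 146*w)
√(E(-289, -545) + c) = √((17666 + 146*(-545)) + 1657) = √((17666 - 79570) + 1657) = √(-61904 + 1657) = √(-60247) = I*√60247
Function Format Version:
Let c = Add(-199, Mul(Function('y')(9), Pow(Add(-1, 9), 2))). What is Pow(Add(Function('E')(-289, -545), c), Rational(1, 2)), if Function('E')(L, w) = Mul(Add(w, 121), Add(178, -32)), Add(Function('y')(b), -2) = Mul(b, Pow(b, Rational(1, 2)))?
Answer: Mul(I, Pow(60247, Rational(1, 2))) ≈ Mul(245.45, I)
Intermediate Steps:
Function('y')(b) = Add(2, Pow(b, Rational(3, 2))) (Function('y')(b) = Add(2, Mul(b, Pow(b, Rational(1, 2)))) = Add(2, Pow(b, Rational(3, 2))))
c = 1657 (c = Add(-199, Mul(Add(2, Pow(9, Rational(3, 2))), Pow(Add(-1, 9), 2))) = Add(-199, Mul(Add(2, 27), Pow(8, 2))) = Add(-199, Mul(29, 64)) = Add(-199, 1856) = 1657)
Function('E')(L, w) = Add(17666, Mul(146, w)) (Function('E')(L, w) = Mul(Add(121, w), 146) = Add(17666, Mul(146, w)))
Pow(Add(Function('E')(-289, -545), c), Rational(1, 2)) = Pow(Add(Add(17666, Mul(146, -545)), 1657), Rational(1, 2)) = Pow(Add(Add(17666, -79570), 1657), Rational(1, 2)) = Pow(Add(-61904, 1657), Rational(1, 2)) = Pow(-60247, Rational(1, 2)) = Mul(I, Pow(60247, Rational(1, 2)))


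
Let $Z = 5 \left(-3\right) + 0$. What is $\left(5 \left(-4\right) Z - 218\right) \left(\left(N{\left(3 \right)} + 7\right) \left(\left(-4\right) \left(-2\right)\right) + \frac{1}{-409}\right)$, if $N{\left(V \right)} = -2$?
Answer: $\frac{1341438}{409} \approx 3279.8$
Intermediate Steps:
$Z = -15$ ($Z = -15 + 0 = -15$)
$\left(5 \left(-4\right) Z - 218\right) \left(\left(N{\left(3 \right)} + 7\right) \left(\left(-4\right) \left(-2\right)\right) + \frac{1}{-409}\right) = \left(5 \left(-4\right) \left(-15\right) - 218\right) \left(\left(-2 + 7\right) \left(\left(-4\right) \left(-2\right)\right) + \frac{1}{-409}\right) = \left(\left(-20\right) \left(-15\right) - 218\right) \left(5 \cdot 8 - \frac{1}{409}\right) = \left(300 - 218\right) \left(40 - \frac{1}{409}\right) = 82 \cdot \frac{16359}{409} = \frac{1341438}{409}$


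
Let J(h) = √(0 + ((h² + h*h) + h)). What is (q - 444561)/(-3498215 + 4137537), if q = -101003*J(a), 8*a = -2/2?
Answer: -444561/639322 - 101003*I*√6/5114576 ≈ -0.69536 - 0.048373*I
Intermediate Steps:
a = -⅛ (a = (-2/2)/8 = (-2*½)/8 = (⅛)*(-1) = -⅛ ≈ -0.12500)
J(h) = √(h + 2*h²) (J(h) = √(0 + ((h² + h²) + h)) = √(0 + (2*h² + h)) = √(0 + (h + 2*h²)) = √(h + 2*h²))
q = -101003*I*√6/8 (q = -101003*I*√2*√(1 + 2*(-⅛))/4 = -101003*I*√2*√(1 - ¼)/4 = -101003*I*√6/8 ≈ -30926.0*I)
(q - 444561)/(-3498215 + 4137537) = (-101003*I*√6/8 - 444561)/(-3498215 + 4137537) = (-444561 - 101003*I*√6/8)/639322 = (-444561 - 101003*I*√6/8)*(1/639322) = -444561/639322 - 101003*I*√6/5114576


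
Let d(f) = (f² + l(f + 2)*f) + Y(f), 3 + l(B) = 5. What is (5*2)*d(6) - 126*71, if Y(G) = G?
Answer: -8406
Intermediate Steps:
l(B) = 2 (l(B) = -3 + 5 = 2)
d(f) = f² + 3*f (d(f) = (f² + 2*f) + f = f² + 3*f)
(5*2)*d(6) - 126*71 = (5*2)*(6*(3 + 6)) - 126*71 = 10*(6*9) - 8946 = 10*54 - 8946 = 540 - 8946 = -8406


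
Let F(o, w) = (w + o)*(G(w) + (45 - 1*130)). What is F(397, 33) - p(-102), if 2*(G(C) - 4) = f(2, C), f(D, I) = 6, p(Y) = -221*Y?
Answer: -56082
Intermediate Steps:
G(C) = 7 (G(C) = 4 + (1/2)*6 = 4 + 3 = 7)
F(o, w) = -78*o - 78*w (F(o, w) = (w + o)*(7 + (45 - 1*130)) = (o + w)*(7 + (45 - 130)) = (o + w)*(7 - 85) = (o + w)*(-78) = -78*o - 78*w)
F(397, 33) - p(-102) = (-78*397 - 78*33) - (-221)*(-102) = (-30966 - 2574) - 1*22542 = -33540 - 22542 = -56082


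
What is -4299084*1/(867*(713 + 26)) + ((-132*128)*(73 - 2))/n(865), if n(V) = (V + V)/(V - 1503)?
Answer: 81727577637564/184738915 ≈ 4.4240e+5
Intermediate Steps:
n(V) = 2*V/(-1503 + V) (n(V) = (2*V)/(-1503 + V) = 2*V/(-1503 + V))
-4299084*1/(867*(713 + 26)) + ((-132*128)*(73 - 2))/n(865) = -4299084*1/(867*(713 + 26)) + ((-132*128)*(73 - 2))/((2*865/(-1503 + 865))) = -4299084/(867*739) + (-16896*71)/((2*865/(-638))) = -4299084/640713 - 1199616/(2*865*(-1/638)) = -4299084*1/640713 - 1199616/(-865/319) = -1433028/213571 - 1199616*(-319/865) = -1433028/213571 + 382677504/865 = 81727577637564/184738915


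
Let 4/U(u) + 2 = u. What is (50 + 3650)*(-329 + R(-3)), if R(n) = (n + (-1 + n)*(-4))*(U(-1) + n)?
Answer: -4277200/3 ≈ -1.4257e+6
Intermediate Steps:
U(u) = 4/(-2 + u)
R(n) = (4 - 3*n)*(-4/3 + n) (R(n) = (n + (-1 + n)*(-4))*(4/(-2 - 1) + n) = (n + (4 - 4*n))*(4/(-3) + n) = (4 - 3*n)*(4*(-⅓) + n) = (4 - 3*n)*(-4/3 + n))
(50 + 3650)*(-329 + R(-3)) = (50 + 3650)*(-329 + (-16/3 - 3*(-3)² + 8*(-3))) = 3700*(-329 + (-16/3 - 3*9 - 24)) = 3700*(-329 + (-16/3 - 27 - 24)) = 3700*(-329 - 169/3) = 3700*(-1156/3) = -4277200/3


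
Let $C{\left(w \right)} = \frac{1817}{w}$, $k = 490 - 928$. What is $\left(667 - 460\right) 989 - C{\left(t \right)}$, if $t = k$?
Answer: $\frac{89670491}{438} \approx 2.0473 \cdot 10^{5}$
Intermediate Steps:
$k = -438$ ($k = 490 - 928 = -438$)
$t = -438$
$\left(667 - 460\right) 989 - C{\left(t \right)} = \left(667 - 460\right) 989 - \frac{1817}{-438} = 207 \cdot 989 - 1817 \left(- \frac{1}{438}\right) = 204723 - - \frac{1817}{438} = 204723 + \frac{1817}{438} = \frac{89670491}{438}$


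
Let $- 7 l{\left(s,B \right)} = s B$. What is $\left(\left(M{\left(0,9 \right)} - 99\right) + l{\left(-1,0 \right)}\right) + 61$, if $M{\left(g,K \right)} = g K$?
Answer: $-38$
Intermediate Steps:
$l{\left(s,B \right)} = - \frac{B s}{7}$ ($l{\left(s,B \right)} = - \frac{s B}{7} = - \frac{B s}{7}$)
$M{\left(g,K \right)} = K g$
$\left(\left(M{\left(0,9 \right)} - 99\right) + l{\left(-1,0 \right)}\right) + 61 = \left(\left(9 \cdot 0 - 99\right) - 0 \left(-1\right)\right) + 61 = \left(\left(0 - 99\right) + 0\right) + 61 = \left(-99 + 0\right) + 61 = -99 + 61 = -38$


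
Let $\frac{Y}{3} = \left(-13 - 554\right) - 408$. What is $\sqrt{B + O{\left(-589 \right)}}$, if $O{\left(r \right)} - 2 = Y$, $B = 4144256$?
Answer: $7 \sqrt{84517} \approx 2035.0$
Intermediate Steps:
$Y = -2925$ ($Y = 3 \left(\left(-13 - 554\right) - 408\right) = 3 \left(-567 - 408\right) = 3 \left(-975\right) = -2925$)
$O{\left(r \right)} = -2923$ ($O{\left(r \right)} = 2 - 2925 = -2923$)
$\sqrt{B + O{\left(-589 \right)}} = \sqrt{4144256 - 2923} = \sqrt{4141333} = 7 \sqrt{84517}$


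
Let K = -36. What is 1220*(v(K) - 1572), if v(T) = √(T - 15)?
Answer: -1917840 + 1220*I*√51 ≈ -1.9178e+6 + 8712.5*I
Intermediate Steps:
v(T) = √(-15 + T)
1220*(v(K) - 1572) = 1220*(√(-15 - 36) - 1572) = 1220*(√(-51) - 1572) = 1220*(I*√51 - 1572) = 1220*(-1572 + I*√51) = -1917840 + 1220*I*√51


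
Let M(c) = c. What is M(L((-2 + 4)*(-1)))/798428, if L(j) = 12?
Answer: 3/199607 ≈ 1.5030e-5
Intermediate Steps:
M(L((-2 + 4)*(-1)))/798428 = 12/798428 = 12*(1/798428) = 3/199607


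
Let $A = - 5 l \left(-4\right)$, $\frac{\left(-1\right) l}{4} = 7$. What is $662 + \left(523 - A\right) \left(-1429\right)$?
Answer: $-1546945$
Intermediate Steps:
$l = -28$ ($l = \left(-4\right) 7 = -28$)
$A = -560$ ($A = \left(-5\right) \left(-28\right) \left(-4\right) = 140 \left(-4\right) = -560$)
$662 + \left(523 - A\right) \left(-1429\right) = 662 + \left(523 - -560\right) \left(-1429\right) = 662 + \left(523 + 560\right) \left(-1429\right) = 662 + 1083 \left(-1429\right) = 662 - 1547607 = -1546945$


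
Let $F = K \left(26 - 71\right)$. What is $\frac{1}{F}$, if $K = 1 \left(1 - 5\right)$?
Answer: $\frac{1}{180} \approx 0.0055556$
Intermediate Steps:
$K = -4$ ($K = 1 \left(-4\right) = -4$)
$F = 180$ ($F = - 4 \left(26 - 71\right) = \left(-4\right) \left(-45\right) = 180$)
$\frac{1}{F} = \frac{1}{180}$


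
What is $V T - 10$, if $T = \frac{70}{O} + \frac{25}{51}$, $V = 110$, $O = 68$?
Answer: $\frac{8015}{51} \approx 157.16$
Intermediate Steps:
$T = \frac{155}{102}$ ($T = \frac{70}{68} + \frac{25}{51} = 70 \cdot \frac{1}{68} + 25 \cdot \frac{1}{51} = \frac{35}{34} + \frac{25}{51} = \frac{155}{102} \approx 1.5196$)
$V T - 10 = 110 \cdot \frac{155}{102} - 10 = \frac{8525}{51} - 10 = \frac{8015}{51}$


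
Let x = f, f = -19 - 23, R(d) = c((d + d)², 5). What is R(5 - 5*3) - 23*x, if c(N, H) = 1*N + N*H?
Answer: 3366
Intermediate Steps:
c(N, H) = N + H*N
R(d) = 24*d² (R(d) = (d + d)²*(1 + 5) = (2*d)²*6 = (4*d²)*6 = 24*d²)
f = -42
x = -42
R(5 - 5*3) - 23*x = 24*(5 - 5*3)² - 23*(-42) = 24*(5 - 15)² + 966 = 24*(-10)² + 966 = 24*100 + 966 = 2400 + 966 = 3366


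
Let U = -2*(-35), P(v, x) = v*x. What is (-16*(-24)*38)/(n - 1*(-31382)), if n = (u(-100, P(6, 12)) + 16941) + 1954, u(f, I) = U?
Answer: 14592/50347 ≈ 0.28983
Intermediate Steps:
U = 70
u(f, I) = 70
n = 18965 (n = (70 + 16941) + 1954 = 17011 + 1954 = 18965)
(-16*(-24)*38)/(n - 1*(-31382)) = (-16*(-24)*38)/(18965 - 1*(-31382)) = (384*38)/(18965 + 31382) = 14592/50347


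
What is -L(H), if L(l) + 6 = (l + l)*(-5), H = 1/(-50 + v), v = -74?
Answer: 367/62 ≈ 5.9194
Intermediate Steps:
H = -1/124 (H = 1/(-50 - 74) = 1/(-124) = -1/124 ≈ -0.0080645)
L(l) = -6 - 10*l (L(l) = -6 + (l + l)*(-5) = -6 + (2*l)*(-5) = -6 - 10*l)
-L(H) = -(-6 - 10*(-1/124)) = -(-6 + 5/62) = -1*(-367/62) = 367/62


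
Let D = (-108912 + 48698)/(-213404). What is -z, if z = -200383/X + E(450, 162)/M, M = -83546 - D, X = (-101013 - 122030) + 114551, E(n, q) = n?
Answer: -1781116013495017/967157944348308 ≈ -1.8416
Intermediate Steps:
D = 30107/106702 (D = -60214*(-1/213404) = 30107/106702 ≈ 0.28216)
X = -108492 (X = -223043 + 114551 = -108492)
M = -8914555399/106702 (M = -83546 - 1*30107/106702 = -83546 - 30107/106702 = -8914555399/106702 ≈ -83546.)
z = 1781116013495017/967157944348308 (z = -200383/(-108492) + 450/(-8914555399/106702) = -200383*(-1/108492) + 450*(-106702/8914555399) = 200383/108492 - 48015900/8914555399 = 1781116013495017/967157944348308 ≈ 1.8416)
-z = -1*1781116013495017/967157944348308 = -1781116013495017/967157944348308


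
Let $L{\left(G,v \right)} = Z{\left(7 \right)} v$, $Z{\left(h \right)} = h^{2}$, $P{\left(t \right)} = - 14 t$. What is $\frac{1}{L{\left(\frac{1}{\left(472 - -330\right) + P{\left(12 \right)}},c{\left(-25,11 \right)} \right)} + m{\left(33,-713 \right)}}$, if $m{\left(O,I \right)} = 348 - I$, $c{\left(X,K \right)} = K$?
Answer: $\frac{1}{1600} \approx 0.000625$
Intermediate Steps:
$L{\left(G,v \right)} = 49 v$ ($L{\left(G,v \right)} = 7^{2} v = 49 v$)
$\frac{1}{L{\left(\frac{1}{\left(472 - -330\right) + P{\left(12 \right)}},c{\left(-25,11 \right)} \right)} + m{\left(33,-713 \right)}} = \frac{1}{49 \cdot 11 + \left(348 - -713\right)} = \frac{1}{539 + \left(348 + 713\right)} = \frac{1}{539 + 1061} = \frac{1}{1600}$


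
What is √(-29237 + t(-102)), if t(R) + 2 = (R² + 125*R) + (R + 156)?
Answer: I*√31531 ≈ 177.57*I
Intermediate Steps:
t(R) = 154 + R² + 126*R (t(R) = -2 + ((R² + 125*R) + (R + 156)) = -2 + ((R² + 125*R) + (156 + R)) = -2 + (156 + R² + 126*R) = 154 + R² + 126*R)
√(-29237 + t(-102)) = √(-29237 + (154 + (-102)² + 126*(-102))) = √(-29237 + (154 + 10404 - 12852)) = √(-29237 - 2294) = √(-31531) = I*√31531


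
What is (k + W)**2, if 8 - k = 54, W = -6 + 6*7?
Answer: 100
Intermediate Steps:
W = 36 (W = -6 + 42 = 36)
k = -46 (k = 8 - 1*54 = 8 - 54 = -46)
(k + W)**2 = (-46 + 36)**2 = (-10)**2 = 100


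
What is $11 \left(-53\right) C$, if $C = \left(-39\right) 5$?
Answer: $113685$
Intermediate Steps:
$C = -195$
$11 \left(-53\right) C = 11 \left(-53\right) \left(-195\right) = \left(-583\right) \left(-195\right) = 113685$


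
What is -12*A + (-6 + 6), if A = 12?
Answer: -144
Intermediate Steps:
-12*A + (-6 + 6) = -12*12 + (-6 + 6) = -144 + 0 = -144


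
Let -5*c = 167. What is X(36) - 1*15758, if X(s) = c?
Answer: -78957/5 ≈ -15791.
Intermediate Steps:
c = -167/5 (c = -⅕*167 = -167/5 ≈ -33.400)
X(s) = -167/5
X(36) - 1*15758 = -167/5 - 1*15758 = -167/5 - 15758 = -78957/5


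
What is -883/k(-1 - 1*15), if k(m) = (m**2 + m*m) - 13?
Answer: -883/499 ≈ -1.7695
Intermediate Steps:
k(m) = -13 + 2*m**2 (k(m) = (m**2 + m**2) - 13 = 2*m**2 - 13 = -13 + 2*m**2)
-883/k(-1 - 1*15) = -883/(-13 + 2*(-1 - 1*15)**2) = -883/(-13 + 2*(-1 - 15)**2) = -883/(-13 + 2*(-16)**2) = -883/(-13 + 2*256) = -883/(-13 + 512) = -883/499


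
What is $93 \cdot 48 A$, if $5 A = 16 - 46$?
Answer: $-26784$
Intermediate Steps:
$A = -6$ ($A = \frac{16 - 46}{5} = \frac{1}{5} \left(-30\right) = -6$)
$93 \cdot 48 A = 93 \cdot 48 \left(-6\right) = 4464 \left(-6\right) = -26784$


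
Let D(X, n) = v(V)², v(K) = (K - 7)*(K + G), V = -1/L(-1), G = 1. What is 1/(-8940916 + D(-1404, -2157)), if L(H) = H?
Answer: -1/8940772 ≈ -1.1185e-7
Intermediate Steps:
V = 1 (V = -1/(-1) = -1*(-1) = 1)
v(K) = (1 + K)*(-7 + K) (v(K) = (K - 7)*(K + 1) = (-7 + K)*(1 + K) = (1 + K)*(-7 + K))
D(X, n) = 144 (D(X, n) = (-7 + 1² - 6*1)² = (-7 + 1 - 6)² = (-12)² = 144)
1/(-8940916 + D(-1404, -2157)) = 1/(-8940916 + 144) = 1/(-8940772) = -1/8940772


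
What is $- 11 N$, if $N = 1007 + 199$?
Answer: $-13266$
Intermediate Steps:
$N = 1206$
$- 11 N = \left(-11\right) 1206 = -13266$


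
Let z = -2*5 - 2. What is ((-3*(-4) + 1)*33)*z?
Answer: -5148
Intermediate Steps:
z = -12 (z = -10 - 2 = -12)
((-3*(-4) + 1)*33)*z = ((-3*(-4) + 1)*33)*(-12) = ((12 + 1)*33)*(-12) = (13*33)*(-12) = 429*(-12) = -5148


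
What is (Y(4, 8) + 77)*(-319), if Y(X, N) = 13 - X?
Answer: -27434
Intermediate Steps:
(Y(4, 8) + 77)*(-319) = ((13 - 1*4) + 77)*(-319) = ((13 - 4) + 77)*(-319) = (9 + 77)*(-319) = 86*(-319) = -27434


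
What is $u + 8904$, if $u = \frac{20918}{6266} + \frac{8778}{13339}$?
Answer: $\frac{372274852723}{41791087} \approx 8908.0$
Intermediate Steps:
$u = \frac{167014075}{41791087}$ ($u = 20918 \cdot \frac{1}{6266} + 8778 \cdot \frac{1}{13339} = \frac{10459}{3133} + \frac{8778}{13339} = \frac{167014075}{41791087} \approx 3.9964$)
$u + 8904 = \frac{167014075}{41791087} + 8904 = \frac{372274852723}{41791087}$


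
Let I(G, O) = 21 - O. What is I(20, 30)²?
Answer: 81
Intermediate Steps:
I(20, 30)² = (21 - 1*30)² = (21 - 30)² = (-9)² = 81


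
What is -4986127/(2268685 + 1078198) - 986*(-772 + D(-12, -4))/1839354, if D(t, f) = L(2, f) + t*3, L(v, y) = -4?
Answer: -111924672619/106139700579 ≈ -1.0545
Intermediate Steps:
D(t, f) = -4 + 3*t (D(t, f) = -4 + t*3 = -4 + 3*t)
-4986127/(2268685 + 1078198) - 986*(-772 + D(-12, -4))/1839354 = -4986127/(2268685 + 1078198) - 986*(-772 + (-4 + 3*(-12)))/1839354 = -4986127/3346883 - 986*(-772 + (-4 - 36))*(1/1839354) = -4986127*1/3346883 - 986*(-772 - 40)*(1/1839354) = -4986127/3346883 - 986*(-812)*(1/1839354) = -4986127/3346883 + 800632*(1/1839354) = -4986127/3346883 + 13804/31713 = -111924672619/106139700579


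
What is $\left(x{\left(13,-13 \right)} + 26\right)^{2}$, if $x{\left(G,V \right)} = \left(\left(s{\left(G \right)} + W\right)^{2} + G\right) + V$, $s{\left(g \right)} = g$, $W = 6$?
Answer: $149769$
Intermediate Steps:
$x{\left(G,V \right)} = G + V + \left(6 + G\right)^{2}$ ($x{\left(G,V \right)} = \left(\left(G + 6\right)^{2} + G\right) + V = \left(\left(6 + G\right)^{2} + G\right) + V = \left(G + \left(6 + G\right)^{2}\right) + V = G + V + \left(6 + G\right)^{2}$)
$\left(x{\left(13,-13 \right)} + 26\right)^{2} = \left(\left(13 - 13 + \left(6 + 13\right)^{2}\right) + 26\right)^{2} = \left(\left(13 - 13 + 19^{2}\right) + 26\right)^{2} = \left(\left(13 - 13 + 361\right) + 26\right)^{2} = \left(361 + 26\right)^{2} = 387^{2} = 149769$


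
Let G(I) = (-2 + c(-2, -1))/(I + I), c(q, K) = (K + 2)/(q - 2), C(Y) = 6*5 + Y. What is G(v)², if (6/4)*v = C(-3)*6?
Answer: 1/9216 ≈ 0.00010851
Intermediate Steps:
C(Y) = 30 + Y
c(q, K) = (2 + K)/(-2 + q)
v = 108 (v = 2*((30 - 3)*6)/3 = 2*(27*6)/3 = (⅔)*162 = 108)
G(I) = -9/(8*I) (G(I) = (-2 + (2 - 1)/(-2 - 2))/(I + I) = (-2 + 1/(-4))/((2*I)) = (-2 - ¼*1)*(1/(2*I)) = (-2 - ¼)*(1/(2*I)) = -9/(8*I))
G(v)² = (-9/8/108)² = (-9/8*1/108)² = (-1/96)² = 1/9216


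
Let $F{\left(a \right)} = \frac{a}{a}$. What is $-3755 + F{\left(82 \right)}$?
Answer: $-3754$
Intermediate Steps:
$F{\left(a \right)} = 1$
$-3755 + F{\left(82 \right)} = -3755 + 1 = -3754$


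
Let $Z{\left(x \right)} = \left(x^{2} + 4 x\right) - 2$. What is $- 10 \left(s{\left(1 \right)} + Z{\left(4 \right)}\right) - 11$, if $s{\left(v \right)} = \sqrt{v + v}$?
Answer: $-311 - 10 \sqrt{2} \approx -325.14$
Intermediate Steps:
$Z{\left(x \right)} = -2 + x^{2} + 4 x$
$s{\left(v \right)} = \sqrt{2} \sqrt{v}$ ($s{\left(v \right)} = \sqrt{2 v} = \sqrt{2} \sqrt{v}$)
$- 10 \left(s{\left(1 \right)} + Z{\left(4 \right)}\right) - 11 = - 10 \left(\sqrt{2} \sqrt{1} + \left(-2 + 4^{2} + 4 \cdot 4\right)\right) - 11 = - 10 \left(\sqrt{2} \cdot 1 + \left(-2 + 16 + 16\right)\right) - 11 = - 10 \left(\sqrt{2} + 30\right) - 11 = - 10 \left(30 + \sqrt{2}\right) - 11 = \left(-300 - 10 \sqrt{2}\right) - 11 = -311 - 10 \sqrt{2}$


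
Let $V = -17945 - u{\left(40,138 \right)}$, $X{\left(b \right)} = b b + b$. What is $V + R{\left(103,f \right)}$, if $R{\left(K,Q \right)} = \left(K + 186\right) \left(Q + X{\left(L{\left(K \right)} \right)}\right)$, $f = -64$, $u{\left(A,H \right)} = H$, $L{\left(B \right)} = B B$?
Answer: $32530234031$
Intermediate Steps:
$L{\left(B \right)} = B^{2}$
$X{\left(b \right)} = b + b^{2}$ ($X{\left(b \right)} = b^{2} + b = b + b^{2}$)
$V = -18083$ ($V = -17945 - 138 = -18083$)
$R{\left(K,Q \right)} = \left(186 + K\right) \left(Q + K^{2} \left(1 + K^{2}\right)\right)$ ($R{\left(K,Q \right)} = \left(K + 186\right) \left(Q + K^{2} \left(1 + K^{2}\right)\right) = \left(186 + K\right) \left(Q + K^{2} \left(1 + K^{2}\right)\right)$)
$V + R{\left(103,f \right)} = -18083 + \left(103^{3} + 103^{5} + 186 \left(-64\right) + 186 \cdot 103^{2} + 186 \cdot 103^{4} + 103 \left(-64\right)\right) = -18083 + \left(1092727 + 11592740743 - 11904 + 186 \cdot 10609 + 186 \cdot 112550881 - 6592\right) = -18083 + \left(1092727 + 11592740743 - 11904 + 1973274 + 20934463866 - 6592\right) = -18083 + 32530252114 = 32530234031$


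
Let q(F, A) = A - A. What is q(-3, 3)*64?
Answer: 0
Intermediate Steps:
q(F, A) = 0
q(-3, 3)*64 = 0*64 = 0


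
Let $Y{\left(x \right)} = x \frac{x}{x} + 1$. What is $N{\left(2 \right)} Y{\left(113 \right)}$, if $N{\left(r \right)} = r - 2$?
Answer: $0$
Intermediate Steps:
$N{\left(r \right)} = -2 + r$ ($N{\left(r \right)} = r - 2 = -2 + r$)
$Y{\left(x \right)} = 1 + x$ ($Y{\left(x \right)} = x 1 + 1 = x + 1 = 1 + x$)
$N{\left(2 \right)} Y{\left(113 \right)} = \left(-2 + 2\right) \left(1 + 113\right) = 0 \cdot 114 = 0$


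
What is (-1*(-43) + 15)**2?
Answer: 3364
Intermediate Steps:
(-1*(-43) + 15)**2 = (43 + 15)**2 = 58**2 = 3364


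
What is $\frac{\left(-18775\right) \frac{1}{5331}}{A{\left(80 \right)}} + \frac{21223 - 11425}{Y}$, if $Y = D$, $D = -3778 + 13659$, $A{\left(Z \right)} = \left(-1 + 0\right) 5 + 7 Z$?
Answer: $\frac{5760775163}{5846992821} \approx 0.98525$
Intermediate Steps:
$A{\left(Z \right)} = -5 + 7 Z$ ($A{\left(Z \right)} = \left(-1\right) 5 + 7 Z = -5 + 7 Z$)
$D = 9881$
$Y = 9881$
$\frac{\left(-18775\right) \frac{1}{5331}}{A{\left(80 \right)}} + \frac{21223 - 11425}{Y} = \frac{\left(-18775\right) \frac{1}{5331}}{-5 + 7 \cdot 80} + \frac{21223 - 11425}{9881} = \frac{\left(-18775\right) \frac{1}{5331}}{-5 + 560} + \left(21223 - 11425\right) \frac{1}{9881} = - \frac{18775}{5331 \cdot 555} + 9798 \cdot \frac{1}{9881} = \left(- \frac{18775}{5331}\right) \frac{1}{555} + \frac{9798}{9881} = - \frac{3755}{591741} + \frac{9798}{9881} = \frac{5760775163}{5846992821}$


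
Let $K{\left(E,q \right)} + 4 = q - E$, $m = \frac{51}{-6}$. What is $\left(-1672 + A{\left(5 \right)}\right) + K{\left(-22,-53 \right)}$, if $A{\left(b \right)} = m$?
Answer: $- \frac{3431}{2} \approx -1715.5$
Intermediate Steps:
$m = - \frac{17}{2}$ ($m = 51 \left(- \frac{1}{6}\right) = - \frac{17}{2} \approx -8.5$)
$K{\left(E,q \right)} = -4 + q - E$ ($K{\left(E,q \right)} = -4 - \left(E - q\right) = -4 + q - E$)
$A{\left(b \right)} = - \frac{17}{2}$
$\left(-1672 + A{\left(5 \right)}\right) + K{\left(-22,-53 \right)} = \left(-1672 - \frac{17}{2}\right) - 35 = - \frac{3361}{2} - 35 = - \frac{3431}{2}$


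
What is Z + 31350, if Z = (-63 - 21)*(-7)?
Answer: 31938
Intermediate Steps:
Z = 588 (Z = -84*(-7) = 588)
Z + 31350 = 588 + 31350 = 31938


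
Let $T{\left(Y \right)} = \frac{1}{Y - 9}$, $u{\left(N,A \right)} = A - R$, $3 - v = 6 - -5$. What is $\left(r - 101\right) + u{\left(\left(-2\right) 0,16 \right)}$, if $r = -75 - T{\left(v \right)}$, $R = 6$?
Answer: $- \frac{2821}{17} \approx -165.94$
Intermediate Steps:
$v = -8$ ($v = 3 - \left(6 - -5\right) = 3 - \left(6 + 5\right) = 3 - 11 = -8$)
$u{\left(N,A \right)} = -6 + A$ ($u{\left(N,A \right)} = A - 6 = -6 + A$)
$T{\left(Y \right)} = \frac{1}{-9 + Y}$
$r = - \frac{1274}{17}$ ($r = -75 - \frac{1}{-9 - 8} = -75 - \frac{1}{-17} = -75 - - \frac{1}{17} = -75 + \frac{1}{17} = - \frac{1274}{17} \approx -74.941$)
$\left(r - 101\right) + u{\left(\left(-2\right) 0,16 \right)} = \left(- \frac{1274}{17} - 101\right) + \left(-6 + 16\right) = - \frac{2991}{17} + 10 = - \frac{2821}{17}$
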